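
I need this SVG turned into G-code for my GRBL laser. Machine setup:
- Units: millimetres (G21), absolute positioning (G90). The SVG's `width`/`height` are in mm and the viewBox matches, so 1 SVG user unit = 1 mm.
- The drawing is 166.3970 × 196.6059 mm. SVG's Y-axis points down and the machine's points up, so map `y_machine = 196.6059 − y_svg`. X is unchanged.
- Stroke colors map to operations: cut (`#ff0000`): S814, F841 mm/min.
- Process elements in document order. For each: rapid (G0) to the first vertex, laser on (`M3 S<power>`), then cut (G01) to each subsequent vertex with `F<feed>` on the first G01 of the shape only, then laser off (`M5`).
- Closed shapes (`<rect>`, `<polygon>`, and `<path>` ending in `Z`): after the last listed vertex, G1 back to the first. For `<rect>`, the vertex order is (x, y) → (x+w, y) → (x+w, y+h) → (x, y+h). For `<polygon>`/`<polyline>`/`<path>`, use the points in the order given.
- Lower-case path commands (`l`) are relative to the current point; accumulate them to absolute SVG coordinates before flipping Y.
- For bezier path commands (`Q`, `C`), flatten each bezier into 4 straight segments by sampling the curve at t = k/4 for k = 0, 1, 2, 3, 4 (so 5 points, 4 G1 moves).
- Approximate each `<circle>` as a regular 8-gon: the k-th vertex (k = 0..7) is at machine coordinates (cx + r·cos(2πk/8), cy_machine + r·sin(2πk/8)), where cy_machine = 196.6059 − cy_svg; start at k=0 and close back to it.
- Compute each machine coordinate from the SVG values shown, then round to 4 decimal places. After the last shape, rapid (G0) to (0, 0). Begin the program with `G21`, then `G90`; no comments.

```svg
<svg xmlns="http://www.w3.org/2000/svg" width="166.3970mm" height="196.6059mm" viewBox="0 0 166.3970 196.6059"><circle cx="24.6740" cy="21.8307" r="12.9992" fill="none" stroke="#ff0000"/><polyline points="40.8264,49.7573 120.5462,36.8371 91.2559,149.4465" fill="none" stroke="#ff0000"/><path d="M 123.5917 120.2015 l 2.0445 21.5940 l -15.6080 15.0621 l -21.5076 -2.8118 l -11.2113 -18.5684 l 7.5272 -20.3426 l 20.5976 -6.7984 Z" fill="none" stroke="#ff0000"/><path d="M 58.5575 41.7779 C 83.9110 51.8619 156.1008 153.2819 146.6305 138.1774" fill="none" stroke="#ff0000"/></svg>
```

G21
G90
G0 X37.6732 Y174.7752
M3 S814
G01 X33.8658 Y183.9670 F841
G01 X24.6740 Y187.7744
G01 X15.4822 Y183.9670
G01 X11.6748 Y174.7752
G01 X15.4822 Y165.5834
G01 X24.6740 Y161.7760
G01 X33.8658 Y165.5834
G01 X37.6732 Y174.7752
M5
G0 X40.8264 Y146.8486
M3 S814
G01 X120.5462 Y159.7688 F841
G01 X91.2559 Y47.1594
M5
G0 X123.5917 Y76.4044
M3 S814
G01 X125.6362 Y54.8104 F841
G01 X110.0282 Y39.7483
G01 X88.5206 Y42.5601
G01 X77.3093 Y61.1285
G01 X84.8365 Y81.4711
G01 X105.4341 Y88.2695
G01 X123.5917 Y76.4044
M5
G0 X58.5575 Y154.8280
M3 S814
G01 X84.3467 Y133.3873 F841
G01 X115.6529 Y97.1826
G01 X140.4297 Y65.7006
G01 X146.6305 Y58.4285
M5
G0 X0.0000 Y0.0000

1 u = 1 mm; y_m = 196.6059 − y.

[1] `<circle>` circle, #ff0000→cut S814 F841: (37.6732,174.7752) → (33.8658,183.9670) → (24.6740,187.7744) → (15.4822,183.9670) → (11.6748,174.7752) → (15.4822,165.5834) → (24.6740,161.7760) → (33.8658,165.5834) → (37.6732,174.7752) (closed)

[2] `<polyline>` open polyline, #ff0000→cut S814 F841: (40.8264,146.8486) → (120.5462,159.7688) → (91.2559,47.1594)

[3] `<path>` regular polygon, #ff0000→cut S814 F841: (123.5917,76.4044) → (125.6362,54.8104) → (110.0282,39.7483) → (88.5206,42.5601) → (77.3093,61.1285) → (84.8365,81.4711) → (105.4341,88.2695) → (123.5917,76.4044) (closed)

[4] `<path>` cubic bezier, #ff0000→cut S814 F841: (58.5575,154.8280) → (84.3467,133.3873) → (115.6529,97.1826) → (140.4297,65.7006) → (146.6305,58.4285)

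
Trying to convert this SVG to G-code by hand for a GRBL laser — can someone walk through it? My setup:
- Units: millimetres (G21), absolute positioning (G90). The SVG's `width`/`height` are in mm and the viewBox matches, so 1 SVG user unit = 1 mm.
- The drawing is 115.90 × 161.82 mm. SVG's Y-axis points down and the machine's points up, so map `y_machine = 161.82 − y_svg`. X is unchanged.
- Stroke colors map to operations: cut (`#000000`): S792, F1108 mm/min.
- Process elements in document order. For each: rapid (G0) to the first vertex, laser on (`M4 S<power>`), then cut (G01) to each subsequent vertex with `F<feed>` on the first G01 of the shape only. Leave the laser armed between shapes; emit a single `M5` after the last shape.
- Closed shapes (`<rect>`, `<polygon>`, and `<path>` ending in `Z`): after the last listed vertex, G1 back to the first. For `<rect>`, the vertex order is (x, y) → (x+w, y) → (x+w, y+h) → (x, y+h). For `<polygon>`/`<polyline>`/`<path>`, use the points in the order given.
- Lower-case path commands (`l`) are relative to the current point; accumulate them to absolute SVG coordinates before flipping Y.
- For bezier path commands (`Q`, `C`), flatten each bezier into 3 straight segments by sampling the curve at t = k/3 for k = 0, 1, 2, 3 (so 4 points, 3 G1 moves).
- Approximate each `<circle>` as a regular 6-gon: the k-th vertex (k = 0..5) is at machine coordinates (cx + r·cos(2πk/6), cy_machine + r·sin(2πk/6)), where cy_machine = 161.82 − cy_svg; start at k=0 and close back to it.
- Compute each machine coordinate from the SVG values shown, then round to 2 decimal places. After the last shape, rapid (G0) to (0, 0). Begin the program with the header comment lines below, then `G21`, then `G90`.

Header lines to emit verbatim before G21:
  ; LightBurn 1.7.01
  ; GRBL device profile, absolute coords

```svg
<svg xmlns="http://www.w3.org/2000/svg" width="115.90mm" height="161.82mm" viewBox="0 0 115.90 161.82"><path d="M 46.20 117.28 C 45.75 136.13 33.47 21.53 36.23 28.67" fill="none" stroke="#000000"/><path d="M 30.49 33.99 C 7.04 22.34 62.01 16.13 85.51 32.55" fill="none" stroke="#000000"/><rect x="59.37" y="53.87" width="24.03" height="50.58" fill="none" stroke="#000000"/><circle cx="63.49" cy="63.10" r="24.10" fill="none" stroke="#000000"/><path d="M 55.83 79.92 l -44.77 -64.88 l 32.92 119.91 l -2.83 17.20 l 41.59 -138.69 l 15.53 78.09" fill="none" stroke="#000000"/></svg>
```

1 u = 1 mm; y_m = 161.82 − y.

[1] `<path>` cubic bezier, #000000→cut S792 F1108: (46.20,44.54) → (42.80,60.72) → (37.49,109.16) → (36.23,133.15)

[2] `<path>` cubic bezier, #000000→cut S792 F1108: (30.49,127.83) → (29.11,137.03) → (55.59,138.78) → (85.51,129.27)

[3] `<rect>` rectangle, #000000→cut S792 F1108: (59.37,107.95) → (83.40,107.95) → (83.40,57.37) → (59.37,57.37) → (59.37,107.95) (closed)

[4] `<circle>` circle, #000000→cut S792 F1108: (87.59,98.72) → (75.54,119.59) → (51.44,119.59) → (39.39,98.72) → (51.44,77.85) → (75.54,77.85) → (87.59,98.72) (closed)

[5] `<path>` open polyline, #000000→cut S792 F1108: (55.83,81.90) → (11.06,146.78) → (43.98,26.87) → (41.15,9.67) → (82.74,148.36) → (98.27,70.27)

; LightBurn 1.7.01
; GRBL device profile, absolute coords
G21
G90
G0 X46.20 Y44.54
M4 S792
G01 X42.80 Y60.72 F1108
G01 X37.49 Y109.16
G01 X36.23 Y133.15
G0 X30.49 Y127.83
M4 S792
G01 X29.11 Y137.03 F1108
G01 X55.59 Y138.78
G01 X85.51 Y129.27
G0 X59.37 Y107.95
M4 S792
G01 X83.40 Y107.95 F1108
G01 X83.40 Y57.37
G01 X59.37 Y57.37
G01 X59.37 Y107.95
G0 X87.59 Y98.72
M4 S792
G01 X75.54 Y119.59 F1108
G01 X51.44 Y119.59
G01 X39.39 Y98.72
G01 X51.44 Y77.85
G01 X75.54 Y77.85
G01 X87.59 Y98.72
G0 X55.83 Y81.90
M4 S792
G01 X11.06 Y146.78 F1108
G01 X43.98 Y26.87
G01 X41.15 Y9.67
G01 X82.74 Y148.36
G01 X98.27 Y70.27
M5
G0 X0.00 Y0.00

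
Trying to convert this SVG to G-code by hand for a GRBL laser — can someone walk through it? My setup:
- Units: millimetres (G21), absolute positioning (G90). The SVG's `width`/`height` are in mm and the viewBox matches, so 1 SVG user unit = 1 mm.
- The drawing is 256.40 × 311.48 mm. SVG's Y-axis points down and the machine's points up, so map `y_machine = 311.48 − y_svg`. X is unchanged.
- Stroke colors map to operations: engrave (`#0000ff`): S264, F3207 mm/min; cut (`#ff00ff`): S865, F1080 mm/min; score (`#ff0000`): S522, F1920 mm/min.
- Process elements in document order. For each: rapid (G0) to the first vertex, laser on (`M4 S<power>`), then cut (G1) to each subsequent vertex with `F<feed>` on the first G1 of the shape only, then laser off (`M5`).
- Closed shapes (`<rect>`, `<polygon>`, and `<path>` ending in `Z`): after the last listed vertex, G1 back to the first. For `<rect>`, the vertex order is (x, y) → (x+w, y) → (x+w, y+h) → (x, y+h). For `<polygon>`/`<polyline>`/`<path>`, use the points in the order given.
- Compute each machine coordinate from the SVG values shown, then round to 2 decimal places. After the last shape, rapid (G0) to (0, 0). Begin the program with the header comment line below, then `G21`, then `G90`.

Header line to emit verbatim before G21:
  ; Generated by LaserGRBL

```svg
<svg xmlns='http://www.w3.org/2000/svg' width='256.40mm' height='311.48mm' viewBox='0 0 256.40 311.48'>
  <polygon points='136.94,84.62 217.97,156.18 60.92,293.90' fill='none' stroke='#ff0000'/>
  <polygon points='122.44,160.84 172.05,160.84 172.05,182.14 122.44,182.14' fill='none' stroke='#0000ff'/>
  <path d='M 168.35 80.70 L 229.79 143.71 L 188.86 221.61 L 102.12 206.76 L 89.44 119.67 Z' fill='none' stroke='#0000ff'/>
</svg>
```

viewBox `0 0 256.40 311.48` with mm width/height → 1 unit = 1 mm. Flip: y_m = 311.48 − y_svg.

**Shape 1** — `<polygon>` closed polygon, stroke `#ff0000` → score (S522, F1920). Machine vertices: (136.94,226.86) → (217.97,155.30) → (60.92,17.58) → (136.94,226.86). Closed: final G1 returns to the first vertex.

**Shape 2** — `<polygon>` rectangle, stroke `#0000ff` → engrave (S264, F3207). Machine vertices: (122.44,150.64) → (172.05,150.64) → (172.05,129.34) → (122.44,129.34) → (122.44,150.64). Closed: final G1 returns to the first vertex.

**Shape 3** — `<path>` regular polygon, stroke `#0000ff` → engrave (S264, F3207). Machine vertices: (168.35,230.78) → (229.79,167.77) → (188.86,89.87) → (102.12,104.72) → (89.44,191.81) → (168.35,230.78). Closed: final G1 returns to the first vertex.

; Generated by LaserGRBL
G21
G90
G0 X136.94 Y226.86
M4 S522
G1 X217.97 Y155.30 F1920
G1 X60.92 Y17.58
G1 X136.94 Y226.86
M5
G0 X122.44 Y150.64
M4 S264
G1 X172.05 Y150.64 F3207
G1 X172.05 Y129.34
G1 X122.44 Y129.34
G1 X122.44 Y150.64
M5
G0 X168.35 Y230.78
M4 S264
G1 X229.79 Y167.77 F3207
G1 X188.86 Y89.87
G1 X102.12 Y104.72
G1 X89.44 Y191.81
G1 X168.35 Y230.78
M5
G0 X0.00 Y0.00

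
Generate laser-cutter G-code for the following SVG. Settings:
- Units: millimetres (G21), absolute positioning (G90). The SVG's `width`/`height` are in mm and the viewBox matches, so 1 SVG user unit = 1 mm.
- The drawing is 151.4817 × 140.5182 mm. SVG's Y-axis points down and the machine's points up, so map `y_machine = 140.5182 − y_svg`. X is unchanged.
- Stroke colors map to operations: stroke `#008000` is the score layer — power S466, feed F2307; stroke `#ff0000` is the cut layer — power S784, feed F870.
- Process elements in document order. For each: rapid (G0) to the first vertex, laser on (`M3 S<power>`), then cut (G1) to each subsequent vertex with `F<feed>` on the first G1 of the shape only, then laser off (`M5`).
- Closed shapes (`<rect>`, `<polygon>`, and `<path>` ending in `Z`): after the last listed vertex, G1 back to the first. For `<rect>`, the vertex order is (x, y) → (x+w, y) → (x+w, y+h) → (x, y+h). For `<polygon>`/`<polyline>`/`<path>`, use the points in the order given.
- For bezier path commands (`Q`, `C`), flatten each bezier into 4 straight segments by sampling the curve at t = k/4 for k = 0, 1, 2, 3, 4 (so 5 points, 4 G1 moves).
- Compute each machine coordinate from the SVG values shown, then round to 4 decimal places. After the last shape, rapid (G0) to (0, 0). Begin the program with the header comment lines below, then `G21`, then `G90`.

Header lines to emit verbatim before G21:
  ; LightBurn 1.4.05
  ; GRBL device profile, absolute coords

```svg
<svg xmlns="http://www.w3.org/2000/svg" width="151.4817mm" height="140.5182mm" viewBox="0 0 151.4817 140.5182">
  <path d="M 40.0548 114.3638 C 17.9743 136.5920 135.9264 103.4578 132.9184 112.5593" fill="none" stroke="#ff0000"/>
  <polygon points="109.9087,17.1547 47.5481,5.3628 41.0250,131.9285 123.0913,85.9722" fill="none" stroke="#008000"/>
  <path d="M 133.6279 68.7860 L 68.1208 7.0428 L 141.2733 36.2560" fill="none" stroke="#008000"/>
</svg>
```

1 u = 1 mm; y_m = 140.5182 − y.

[1] `<path>` cubic bezier, #ff0000→cut S784 F870: (40.0548,26.1544) → (45.6725,18.3387) → (79.3344,22.1341) → (116.5724,28.3908) → (132.9184,27.9589)

[2] `<polygon>` closed polygon, #008000→score S466 F2307: (109.9087,123.3635) → (47.5481,135.1554) → (41.0250,8.5897) → (123.0913,54.5460) → (109.9087,123.3635) (closed)

[3] `<path>` open polyline, #008000→score S466 F2307: (133.6279,71.7322) → (68.1208,133.4754) → (141.2733,104.2622)

; LightBurn 1.4.05
; GRBL device profile, absolute coords
G21
G90
G0 X40.0548 Y26.1544
M3 S784
G1 X45.6725 Y18.3387 F870
G1 X79.3344 Y22.1341
G1 X116.5724 Y28.3908
G1 X132.9184 Y27.9589
M5
G0 X109.9087 Y123.3635
M3 S466
G1 X47.5481 Y135.1554 F2307
G1 X41.0250 Y8.5897
G1 X123.0913 Y54.5460
G1 X109.9087 Y123.3635
M5
G0 X133.6279 Y71.7322
M3 S466
G1 X68.1208 Y133.4754 F2307
G1 X141.2733 Y104.2622
M5
G0 X0.0000 Y0.0000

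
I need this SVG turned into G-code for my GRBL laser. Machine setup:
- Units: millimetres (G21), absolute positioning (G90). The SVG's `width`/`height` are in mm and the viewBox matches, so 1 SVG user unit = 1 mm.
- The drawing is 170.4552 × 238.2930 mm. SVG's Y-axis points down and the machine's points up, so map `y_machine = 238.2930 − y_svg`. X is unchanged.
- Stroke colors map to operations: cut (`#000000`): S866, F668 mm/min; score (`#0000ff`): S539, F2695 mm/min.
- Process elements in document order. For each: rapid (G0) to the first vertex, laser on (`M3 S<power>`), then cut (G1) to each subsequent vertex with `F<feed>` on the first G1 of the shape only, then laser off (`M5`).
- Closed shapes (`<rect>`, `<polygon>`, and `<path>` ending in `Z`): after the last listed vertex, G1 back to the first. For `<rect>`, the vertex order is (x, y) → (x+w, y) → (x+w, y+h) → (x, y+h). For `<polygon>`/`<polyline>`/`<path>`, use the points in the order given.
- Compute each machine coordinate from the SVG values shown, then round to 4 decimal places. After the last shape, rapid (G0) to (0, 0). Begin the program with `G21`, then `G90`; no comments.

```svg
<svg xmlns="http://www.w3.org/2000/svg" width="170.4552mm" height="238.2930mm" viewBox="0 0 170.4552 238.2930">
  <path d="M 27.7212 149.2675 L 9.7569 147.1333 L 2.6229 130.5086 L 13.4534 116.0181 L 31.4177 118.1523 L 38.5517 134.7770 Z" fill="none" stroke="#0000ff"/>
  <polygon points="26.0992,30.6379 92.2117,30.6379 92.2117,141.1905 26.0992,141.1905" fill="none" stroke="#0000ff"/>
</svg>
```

viewBox `0 0 170.4552 238.2930` with mm width/height → 1 unit = 1 mm. Flip: y_m = 238.2930 − y_svg.

**Shape 1** — `<path>` regular polygon, stroke `#0000ff` → score (S539, F2695). Machine vertices: (27.7212,89.0255) → (9.7569,91.1597) → (2.6229,107.7844) → (13.4534,122.2749) → (31.4177,120.1407) → (38.5517,103.5160) → (27.7212,89.0255). Closed: final G1 returns to the first vertex.

**Shape 2** — `<polygon>` rectangle, stroke `#0000ff` → score (S539, F2695). Machine vertices: (26.0992,207.6551) → (92.2117,207.6551) → (92.2117,97.1025) → (26.0992,97.1025) → (26.0992,207.6551). Closed: final G1 returns to the first vertex.

G21
G90
G0 X27.7212 Y89.0255
M3 S539
G1 X9.7569 Y91.1597 F2695
G1 X2.6229 Y107.7844
G1 X13.4534 Y122.2749
G1 X31.4177 Y120.1407
G1 X38.5517 Y103.5160
G1 X27.7212 Y89.0255
M5
G0 X26.0992 Y207.6551
M3 S539
G1 X92.2117 Y207.6551 F2695
G1 X92.2117 Y97.1025
G1 X26.0992 Y97.1025
G1 X26.0992 Y207.6551
M5
G0 X0.0000 Y0.0000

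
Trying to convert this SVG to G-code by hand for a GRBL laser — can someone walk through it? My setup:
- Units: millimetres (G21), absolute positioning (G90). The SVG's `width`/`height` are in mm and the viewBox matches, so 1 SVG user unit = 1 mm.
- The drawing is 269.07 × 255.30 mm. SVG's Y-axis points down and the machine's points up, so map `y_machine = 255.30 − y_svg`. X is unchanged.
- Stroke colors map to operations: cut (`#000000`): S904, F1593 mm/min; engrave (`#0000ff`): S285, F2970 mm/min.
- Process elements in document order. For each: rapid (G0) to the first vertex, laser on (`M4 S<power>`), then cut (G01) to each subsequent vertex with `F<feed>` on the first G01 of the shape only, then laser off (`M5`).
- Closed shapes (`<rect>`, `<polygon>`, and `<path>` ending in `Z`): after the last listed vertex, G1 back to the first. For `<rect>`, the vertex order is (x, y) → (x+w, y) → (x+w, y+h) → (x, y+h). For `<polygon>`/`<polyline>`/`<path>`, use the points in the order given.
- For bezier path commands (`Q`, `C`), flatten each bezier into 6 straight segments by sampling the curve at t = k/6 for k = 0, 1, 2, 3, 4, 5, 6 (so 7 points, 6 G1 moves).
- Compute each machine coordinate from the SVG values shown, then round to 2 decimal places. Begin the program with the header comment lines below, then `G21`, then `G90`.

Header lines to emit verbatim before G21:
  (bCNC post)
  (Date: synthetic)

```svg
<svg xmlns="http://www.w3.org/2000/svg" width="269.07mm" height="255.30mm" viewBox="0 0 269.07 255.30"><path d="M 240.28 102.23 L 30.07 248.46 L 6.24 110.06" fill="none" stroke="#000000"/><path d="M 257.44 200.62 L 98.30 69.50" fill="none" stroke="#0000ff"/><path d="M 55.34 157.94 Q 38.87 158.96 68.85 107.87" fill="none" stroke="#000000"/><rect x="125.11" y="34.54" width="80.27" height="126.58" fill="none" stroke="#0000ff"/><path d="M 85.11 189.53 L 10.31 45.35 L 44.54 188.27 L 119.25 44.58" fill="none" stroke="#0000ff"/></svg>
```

(bCNC post)
(Date: synthetic)
G21
G90
G0 X240.28 Y153.07
M4 S904
G01 X30.07 Y6.84 F1593
G01 X6.24 Y145.24
M5
G0 X257.44 Y54.68
M4 S285
G01 X98.30 Y185.80 F2970
M5
G0 X55.34 Y97.36
M4 S904
G01 X51.14 Y98.47 F1593
G01 X49.52 Y102.47
G01 X50.48 Y109.37
G01 X54.02 Y119.16
G01 X60.15 Y131.85
G01 X68.85 Y147.43
M5
G0 X125.11 Y220.76
M4 S285
G01 X205.38 Y220.76 F2970
G01 X205.38 Y94.18
G01 X125.11 Y94.18
G01 X125.11 Y220.76
M5
G0 X85.11 Y65.77
M4 S285
G01 X10.31 Y209.95 F2970
G01 X44.54 Y67.03
G01 X119.25 Y210.72
M5

viewBox `0 0 269.07 255.30` with mm width/height → 1 unit = 1 mm. Flip: y_m = 255.30 − y_svg.

**Shape 1** — `<path>` open polyline, stroke `#000000` → cut (S904, F1593). Machine vertices: (240.28,153.07) → (30.07,6.84) → (6.24,145.24). Open path.

**Shape 2** — `<path>` line segment, stroke `#0000ff` → engrave (S285, F2970). Machine vertices: (257.44,54.68) → (98.30,185.80). Open path.

**Shape 3** — `<path>` quadratic bezier, stroke `#000000` → cut (S904, F1593). Control points (SVG): P0=(55.34,157.94), P1=(38.87,158.96), P2=(68.85,107.87); sampled at t=k/6. Machine vertices: (55.34,97.36) → (51.14,98.47) → (49.52,102.47) → (50.48,109.37) → (54.02,119.16) → (60.15,131.85) → (68.85,147.43). Open path.

**Shape 4** — `<rect>` rectangle, stroke `#0000ff` → engrave (S285, F2970). Machine vertices: (125.11,220.76) → (205.38,220.76) → (205.38,94.18) → (125.11,94.18) → (125.11,220.76). Closed: final G1 returns to the first vertex.

**Shape 5** — `<path>` open polyline, stroke `#0000ff` → engrave (S285, F2970). Machine vertices: (85.11,65.77) → (10.31,209.95) → (44.54,67.03) → (119.25,210.72). Open path.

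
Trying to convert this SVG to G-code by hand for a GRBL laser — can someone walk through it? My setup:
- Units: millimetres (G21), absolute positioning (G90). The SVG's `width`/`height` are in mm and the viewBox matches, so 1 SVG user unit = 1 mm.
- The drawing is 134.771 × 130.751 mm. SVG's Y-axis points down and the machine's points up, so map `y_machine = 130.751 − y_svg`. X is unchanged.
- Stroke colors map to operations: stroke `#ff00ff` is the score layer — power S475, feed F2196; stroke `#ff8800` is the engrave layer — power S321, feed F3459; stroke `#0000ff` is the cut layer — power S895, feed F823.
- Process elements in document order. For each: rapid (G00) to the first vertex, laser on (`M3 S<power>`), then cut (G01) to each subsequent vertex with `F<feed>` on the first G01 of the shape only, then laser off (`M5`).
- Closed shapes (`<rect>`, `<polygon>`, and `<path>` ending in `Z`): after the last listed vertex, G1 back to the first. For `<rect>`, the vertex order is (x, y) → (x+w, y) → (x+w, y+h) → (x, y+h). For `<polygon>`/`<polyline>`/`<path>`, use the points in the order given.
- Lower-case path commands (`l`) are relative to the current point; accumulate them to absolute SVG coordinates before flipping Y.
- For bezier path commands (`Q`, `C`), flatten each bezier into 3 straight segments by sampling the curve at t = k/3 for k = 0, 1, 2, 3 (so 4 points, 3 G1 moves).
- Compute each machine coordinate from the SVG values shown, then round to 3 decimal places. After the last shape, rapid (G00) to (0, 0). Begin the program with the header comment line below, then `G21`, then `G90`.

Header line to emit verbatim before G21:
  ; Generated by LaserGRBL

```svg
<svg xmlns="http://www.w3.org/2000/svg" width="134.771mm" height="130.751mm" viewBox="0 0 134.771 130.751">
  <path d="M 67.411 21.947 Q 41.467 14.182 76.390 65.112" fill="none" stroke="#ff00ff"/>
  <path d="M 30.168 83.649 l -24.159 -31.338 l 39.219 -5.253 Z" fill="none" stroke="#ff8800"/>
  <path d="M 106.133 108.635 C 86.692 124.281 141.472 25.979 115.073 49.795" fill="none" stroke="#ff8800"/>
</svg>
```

Since the viewBox matches the mm dimensions, user units are millimetres directly. The only transform is the Y-flip y_m = 130.751 − y_svg.

Shape 1 is a quadratic bezier drawn with `<path>`. Its stroke #ff00ff means score at S475, F2196. After flipping Y the toolpath is (67.411,108.804) → (56.878,107.459) → (59.871,93.071) → (76.390,65.639).

Shape 2 is a regular polygon drawn with `<path>`. Its stroke #ff8800 means engrave at S321, F3459. After flipping Y the toolpath is (30.168,47.102) → (6.009,78.440) → (45.228,83.693) → (30.168,47.102), returning to the start.

Shape 3 is a cubic bezier drawn with `<path>`. Its stroke #ff8800 means engrave at S321, F3459. After flipping Y the toolpath is (106.133,22.116) → (105.677,35.709) → (120.168,72.809) → (115.073,80.956).

; Generated by LaserGRBL
G21
G90
G00 X67.411 Y108.804
M3 S475
G01 X56.878 Y107.459 F2196
G01 X59.871 Y93.071
G01 X76.390 Y65.639
M5
G00 X30.168 Y47.102
M3 S321
G01 X6.009 Y78.440 F3459
G01 X45.228 Y83.693
G01 X30.168 Y47.102
M5
G00 X106.133 Y22.116
M3 S321
G01 X105.677 Y35.709 F3459
G01 X120.168 Y72.809
G01 X115.073 Y80.956
M5
G00 X0.000 Y0.000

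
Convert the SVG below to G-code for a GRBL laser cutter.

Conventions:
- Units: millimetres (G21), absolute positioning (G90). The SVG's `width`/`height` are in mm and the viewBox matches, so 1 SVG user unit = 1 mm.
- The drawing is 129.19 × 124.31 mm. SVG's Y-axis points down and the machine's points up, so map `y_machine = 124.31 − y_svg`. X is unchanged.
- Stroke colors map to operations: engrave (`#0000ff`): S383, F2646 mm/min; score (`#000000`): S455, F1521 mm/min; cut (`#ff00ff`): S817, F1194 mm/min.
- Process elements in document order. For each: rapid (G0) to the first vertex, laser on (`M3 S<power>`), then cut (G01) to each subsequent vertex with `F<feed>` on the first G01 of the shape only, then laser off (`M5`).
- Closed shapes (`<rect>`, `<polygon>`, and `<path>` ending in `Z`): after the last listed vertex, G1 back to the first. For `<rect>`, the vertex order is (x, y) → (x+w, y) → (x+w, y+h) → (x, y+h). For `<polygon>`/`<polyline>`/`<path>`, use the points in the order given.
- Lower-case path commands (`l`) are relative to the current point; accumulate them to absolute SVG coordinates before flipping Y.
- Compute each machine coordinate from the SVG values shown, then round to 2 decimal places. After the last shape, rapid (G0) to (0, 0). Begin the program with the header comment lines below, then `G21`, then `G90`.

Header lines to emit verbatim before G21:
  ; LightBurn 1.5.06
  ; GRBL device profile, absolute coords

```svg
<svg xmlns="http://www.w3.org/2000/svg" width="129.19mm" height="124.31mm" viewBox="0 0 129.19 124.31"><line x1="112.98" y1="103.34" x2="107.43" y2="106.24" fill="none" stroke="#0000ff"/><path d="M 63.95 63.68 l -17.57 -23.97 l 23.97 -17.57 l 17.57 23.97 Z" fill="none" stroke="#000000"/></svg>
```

; LightBurn 1.5.06
; GRBL device profile, absolute coords
G21
G90
G0 X112.98 Y20.97
M3 S383
G01 X107.43 Y18.07 F2646
M5
G0 X63.95 Y60.63
M3 S455
G01 X46.38 Y84.60 F1521
G01 X70.35 Y102.17
G01 X87.92 Y78.20
G01 X63.95 Y60.63
M5
G0 X0.00 Y0.00

1 u = 1 mm; y_m = 124.31 − y.

[1] `<line>` line segment, #0000ff→engrave S383 F2646: (112.98,20.97) → (107.43,18.07)

[2] `<path>` regular polygon, #000000→score S455 F1521: (63.95,60.63) → (46.38,84.60) → (70.35,102.17) → (87.92,78.20) → (63.95,60.63) (closed)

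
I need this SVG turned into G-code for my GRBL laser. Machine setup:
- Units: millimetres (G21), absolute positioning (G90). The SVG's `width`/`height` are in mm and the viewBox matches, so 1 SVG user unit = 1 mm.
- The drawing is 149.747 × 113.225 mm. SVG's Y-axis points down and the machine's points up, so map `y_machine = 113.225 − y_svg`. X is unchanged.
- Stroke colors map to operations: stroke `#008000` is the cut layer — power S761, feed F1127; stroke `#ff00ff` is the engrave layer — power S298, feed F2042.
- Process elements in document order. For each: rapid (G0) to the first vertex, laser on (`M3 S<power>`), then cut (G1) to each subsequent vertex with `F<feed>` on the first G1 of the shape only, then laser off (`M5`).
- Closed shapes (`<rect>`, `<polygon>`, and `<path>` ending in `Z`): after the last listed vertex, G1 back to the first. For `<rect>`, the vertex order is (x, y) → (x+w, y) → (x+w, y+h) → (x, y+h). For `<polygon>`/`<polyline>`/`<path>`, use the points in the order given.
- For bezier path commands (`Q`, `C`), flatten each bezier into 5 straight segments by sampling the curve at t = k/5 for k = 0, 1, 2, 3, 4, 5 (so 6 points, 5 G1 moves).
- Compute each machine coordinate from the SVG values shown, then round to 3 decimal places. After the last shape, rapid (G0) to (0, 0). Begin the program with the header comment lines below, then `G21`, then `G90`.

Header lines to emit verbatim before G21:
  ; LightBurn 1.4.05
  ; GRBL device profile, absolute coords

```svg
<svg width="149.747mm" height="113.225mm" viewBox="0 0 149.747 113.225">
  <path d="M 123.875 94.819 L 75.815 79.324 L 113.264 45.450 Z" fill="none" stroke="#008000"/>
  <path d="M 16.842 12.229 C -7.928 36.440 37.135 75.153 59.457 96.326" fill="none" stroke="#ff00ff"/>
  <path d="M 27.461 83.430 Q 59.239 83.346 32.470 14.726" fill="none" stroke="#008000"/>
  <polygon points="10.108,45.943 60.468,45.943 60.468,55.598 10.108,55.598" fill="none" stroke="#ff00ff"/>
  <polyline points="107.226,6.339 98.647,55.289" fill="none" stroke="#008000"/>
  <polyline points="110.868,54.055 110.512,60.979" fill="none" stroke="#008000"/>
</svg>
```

; LightBurn 1.4.05
; GRBL device profile, absolute coords
G21
G90
G0 X123.875 Y18.406
M3 S761
G1 X75.815 Y33.901 F1127
G1 X113.264 Y67.775
G1 X123.875 Y18.406
M5
G0 X16.842 Y100.996
M3 S298
G1 X9.619 Y84.985 F2042
G1 X14.713 Y67.033
G1 X27.680 Y48.675
G1 X44.075 Y31.451
G1 X59.457 Y16.899
M5
G0 X27.461 Y29.795
M3 S761
G1 X37.830 Y32.570 F1127
G1 X43.516 Y40.828
G1 X44.518 Y54.569
G1 X40.836 Y73.792
G1 X32.470 Y98.499
M5
G0 X10.108 Y67.282
M3 S298
G1 X60.468 Y67.282 F2042
G1 X60.468 Y57.627
G1 X10.108 Y57.627
G1 X10.108 Y67.282
M5
G0 X107.226 Y106.886
M3 S761
G1 X98.647 Y57.936 F1127
M5
G0 X110.868 Y59.170
M3 S761
G1 X110.512 Y52.246 F1127
M5
G0 X0.000 Y0.000

1 u = 1 mm; y_m = 113.225 − y.

[1] `<path>` regular polygon, #008000→cut S761 F1127: (123.875,18.406) → (75.815,33.901) → (113.264,67.775) → (123.875,18.406) (closed)

[2] `<path>` cubic bezier, #ff00ff→engrave S298 F2042: (16.842,100.996) → (9.619,84.985) → (14.713,67.033) → (27.680,48.675) → (44.075,31.451) → (59.457,16.899)

[3] `<path>` quadratic bezier, #008000→cut S761 F1127: (27.461,29.795) → (37.830,32.570) → (43.516,40.828) → (44.518,54.569) → (40.836,73.792) → (32.470,98.499)

[4] `<polygon>` rectangle, #ff00ff→engrave S298 F2042: (10.108,67.282) → (60.468,67.282) → (60.468,57.627) → (10.108,57.627) → (10.108,67.282) (closed)

[5] `<polyline>` line segment, #008000→cut S761 F1127: (107.226,106.886) → (98.647,57.936)

[6] `<polyline>` line segment, #008000→cut S761 F1127: (110.868,59.170) → (110.512,52.246)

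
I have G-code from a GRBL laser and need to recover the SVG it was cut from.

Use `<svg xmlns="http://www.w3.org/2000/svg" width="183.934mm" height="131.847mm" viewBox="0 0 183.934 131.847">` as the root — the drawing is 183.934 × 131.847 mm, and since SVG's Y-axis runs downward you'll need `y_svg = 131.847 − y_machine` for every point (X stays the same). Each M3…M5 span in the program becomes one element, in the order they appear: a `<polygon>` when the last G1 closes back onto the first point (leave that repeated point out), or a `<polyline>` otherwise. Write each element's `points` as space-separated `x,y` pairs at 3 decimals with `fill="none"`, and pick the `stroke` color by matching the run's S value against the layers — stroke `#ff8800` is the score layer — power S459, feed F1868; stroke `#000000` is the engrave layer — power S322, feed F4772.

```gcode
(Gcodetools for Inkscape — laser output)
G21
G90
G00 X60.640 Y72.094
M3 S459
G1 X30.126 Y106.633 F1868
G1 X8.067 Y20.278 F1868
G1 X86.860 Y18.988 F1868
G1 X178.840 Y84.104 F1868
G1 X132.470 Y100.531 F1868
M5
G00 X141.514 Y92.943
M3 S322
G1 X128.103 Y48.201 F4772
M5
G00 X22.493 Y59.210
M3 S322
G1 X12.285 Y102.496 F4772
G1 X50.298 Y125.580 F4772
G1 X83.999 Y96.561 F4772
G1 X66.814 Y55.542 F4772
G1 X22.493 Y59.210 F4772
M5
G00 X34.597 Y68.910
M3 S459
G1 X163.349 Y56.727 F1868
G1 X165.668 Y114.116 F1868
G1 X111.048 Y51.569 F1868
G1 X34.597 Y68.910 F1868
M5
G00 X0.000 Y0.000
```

<svg xmlns="http://www.w3.org/2000/svg" width="183.934mm" height="131.847mm" viewBox="0 0 183.934 131.847">
  <polyline points="60.640,59.753 30.126,25.214 8.067,111.569 86.860,112.859 178.840,47.743 132.470,31.316" fill="none" stroke="#ff8800"/>
  <polyline points="141.514,38.904 128.103,83.646" fill="none" stroke="#000000"/>
  <polygon points="22.493,72.637 12.285,29.351 50.298,6.267 83.999,35.286 66.814,76.305" fill="none" stroke="#000000"/>
  <polygon points="34.597,62.937 163.349,75.120 165.668,17.731 111.048,80.278" fill="none" stroke="#ff8800"/>
</svg>

Each laser-on run becomes one SVG element. Flip Y back into SVG space with y_svg = 131.847 − y_machine.

Run 1: S459 ⇒ score layer `#ff8800`. The run is open, so emit a `<polyline>` with points (Y-flipped): 60.640,59.753 30.126,25.214 8.067,111.569 86.860,112.859 178.840,47.743 132.470,31.316.

Run 2: the run's S322 means `#000000` (engrave). The run is open, so emit a `<polyline>` with points (Y-flipped): 141.514,38.904 128.103,83.646.

Run 3: power S322 maps to stroke `#000000` (engrave). The run returns to its start, so emit a `<polygon>` with points (Y-flipped): 22.493,72.637 12.285,29.351 50.298,6.267 83.999,35.286 66.814,76.305.

Run 4: the run's S459 means `#ff8800` (score). The run returns to its start, so emit a `<polygon>` with points (Y-flipped): 34.597,62.937 163.349,75.120 165.668,17.731 111.048,80.278.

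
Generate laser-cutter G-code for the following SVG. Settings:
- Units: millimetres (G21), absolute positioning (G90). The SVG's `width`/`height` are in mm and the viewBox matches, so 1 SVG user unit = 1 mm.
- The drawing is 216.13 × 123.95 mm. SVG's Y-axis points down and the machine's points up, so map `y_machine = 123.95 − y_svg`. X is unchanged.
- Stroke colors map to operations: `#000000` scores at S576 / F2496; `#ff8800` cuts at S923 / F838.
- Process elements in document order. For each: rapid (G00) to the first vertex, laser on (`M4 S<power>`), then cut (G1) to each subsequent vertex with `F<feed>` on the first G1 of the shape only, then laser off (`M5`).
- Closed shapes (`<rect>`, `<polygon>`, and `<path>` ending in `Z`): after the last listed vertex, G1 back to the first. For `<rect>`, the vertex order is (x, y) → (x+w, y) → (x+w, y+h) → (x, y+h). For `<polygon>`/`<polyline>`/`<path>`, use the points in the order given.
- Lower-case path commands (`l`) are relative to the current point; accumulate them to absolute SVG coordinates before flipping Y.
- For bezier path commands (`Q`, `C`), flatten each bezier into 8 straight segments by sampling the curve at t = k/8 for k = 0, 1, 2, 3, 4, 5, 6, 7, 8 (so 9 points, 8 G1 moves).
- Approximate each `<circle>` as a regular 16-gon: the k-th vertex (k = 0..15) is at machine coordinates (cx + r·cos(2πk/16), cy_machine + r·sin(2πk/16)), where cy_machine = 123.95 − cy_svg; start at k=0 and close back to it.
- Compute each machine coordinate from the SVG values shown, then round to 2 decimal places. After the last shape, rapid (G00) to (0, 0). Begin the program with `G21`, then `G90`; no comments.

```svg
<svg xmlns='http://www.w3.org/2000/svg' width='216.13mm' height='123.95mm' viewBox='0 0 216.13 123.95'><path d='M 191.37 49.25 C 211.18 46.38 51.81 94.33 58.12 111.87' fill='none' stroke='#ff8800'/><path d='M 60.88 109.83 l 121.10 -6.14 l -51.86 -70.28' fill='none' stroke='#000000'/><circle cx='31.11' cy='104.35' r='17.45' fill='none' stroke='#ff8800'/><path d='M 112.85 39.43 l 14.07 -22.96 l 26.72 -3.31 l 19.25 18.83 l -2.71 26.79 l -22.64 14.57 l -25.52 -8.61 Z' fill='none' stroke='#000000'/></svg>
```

Since the viewBox matches the mm dimensions, user units are millimetres directly. The only transform is the Y-flip y_m = 123.95 − y_svg.

Shape 1 is a cubic bezier drawn with `<path>`. Its stroke #ff8800 means cut at S923, F838. After flipping Y the toolpath is (191.37,74.70) → (191.07,73.55) → (178.02,68.59) → (156.25,60.77) → (129.81,51.04) → (102.73,40.36) → (79.06,29.67) → (62.85,19.92) → (58.12,12.08).

Shape 2 is a open polyline drawn with `<path>`. Its stroke #000000 means score at S576, F2496. After flipping Y the toolpath is (60.88,14.12) → (181.98,20.26) → (130.12,90.54).

Shape 3 is a circle drawn with `<circle>`. Its stroke #ff8800 means cut at S923, F838. After flipping Y the toolpath is (48.56,19.60) → (47.23,26.28) → (43.45,31.94) → (37.79,35.72) → (31.11,37.05) → (24.43,35.72) → (18.77,31.94) → (14.99,26.28) → (13.66,19.60) → (14.99,12.92) → (18.77,7.26) → (24.43,3.48) → (31.11,2.15) → (37.79,3.48) → (43.45,7.26) → (47.23,12.92) → (48.56,19.60), returning to the start.

Shape 4 is a regular polygon drawn with `<path>`. Its stroke #000000 means score at S576, F2496. After flipping Y the toolpath is (112.85,84.52) → (126.92,107.48) → (153.64,110.79) → (172.89,91.96) → (170.18,65.17) → (147.54,50.60) → (122.02,59.21) → (112.85,84.52), returning to the start.

G21
G90
G00 X191.37 Y74.70
M4 S923
G1 X191.07 Y73.55 F838
G1 X178.02 Y68.59
G1 X156.25 Y60.77
G1 X129.81 Y51.04
G1 X102.73 Y40.36
G1 X79.06 Y29.67
G1 X62.85 Y19.92
G1 X58.12 Y12.08
M5
G00 X60.88 Y14.12
M4 S576
G1 X181.98 Y20.26 F2496
G1 X130.12 Y90.54
M5
G00 X48.56 Y19.60
M4 S923
G1 X47.23 Y26.28 F838
G1 X43.45 Y31.94
G1 X37.79 Y35.72
G1 X31.11 Y37.05
G1 X24.43 Y35.72
G1 X18.77 Y31.94
G1 X14.99 Y26.28
G1 X13.66 Y19.60
G1 X14.99 Y12.92
G1 X18.77 Y7.26
G1 X24.43 Y3.48
G1 X31.11 Y2.15
G1 X37.79 Y3.48
G1 X43.45 Y7.26
G1 X47.23 Y12.92
G1 X48.56 Y19.60
M5
G00 X112.85 Y84.52
M4 S576
G1 X126.92 Y107.48 F2496
G1 X153.64 Y110.79
G1 X172.89 Y91.96
G1 X170.18 Y65.17
G1 X147.54 Y50.60
G1 X122.02 Y59.21
G1 X112.85 Y84.52
M5
G00 X0.00 Y0.00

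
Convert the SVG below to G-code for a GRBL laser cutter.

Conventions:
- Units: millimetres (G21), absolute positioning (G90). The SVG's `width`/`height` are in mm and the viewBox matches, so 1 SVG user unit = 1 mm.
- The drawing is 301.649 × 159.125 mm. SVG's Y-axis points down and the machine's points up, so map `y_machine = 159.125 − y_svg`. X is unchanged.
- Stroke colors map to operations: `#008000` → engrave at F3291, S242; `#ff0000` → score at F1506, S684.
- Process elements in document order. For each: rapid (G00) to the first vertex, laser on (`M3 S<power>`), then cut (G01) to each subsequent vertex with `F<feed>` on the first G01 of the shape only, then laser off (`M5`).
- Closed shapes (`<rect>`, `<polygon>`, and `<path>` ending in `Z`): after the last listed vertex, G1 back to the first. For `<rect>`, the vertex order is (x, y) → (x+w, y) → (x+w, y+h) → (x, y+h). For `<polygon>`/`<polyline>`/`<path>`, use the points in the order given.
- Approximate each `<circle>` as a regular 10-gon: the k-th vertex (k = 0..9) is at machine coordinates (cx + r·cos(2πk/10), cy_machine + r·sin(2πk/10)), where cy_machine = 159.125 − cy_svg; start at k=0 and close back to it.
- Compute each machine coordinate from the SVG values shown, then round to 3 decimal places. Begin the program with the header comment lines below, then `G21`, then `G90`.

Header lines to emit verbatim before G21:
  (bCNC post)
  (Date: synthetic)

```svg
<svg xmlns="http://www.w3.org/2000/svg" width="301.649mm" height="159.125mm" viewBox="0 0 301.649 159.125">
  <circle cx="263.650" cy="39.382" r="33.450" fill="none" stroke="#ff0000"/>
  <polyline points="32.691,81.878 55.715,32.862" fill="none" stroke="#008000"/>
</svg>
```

(bCNC post)
(Date: synthetic)
G21
G90
G00 X297.100 Y119.743
M3 S684
G01 X290.712 Y139.404 F1506
G01 X273.987 Y151.556
G01 X253.313 Y151.556
G01 X236.588 Y139.404
G01 X230.200 Y119.743
G01 X236.588 Y100.082
G01 X253.313 Y87.930
G01 X273.987 Y87.930
G01 X290.712 Y100.082
G01 X297.100 Y119.743
M5
G00 X32.691 Y77.247
M3 S242
G01 X55.715 Y126.263 F3291
M5

1 u = 1 mm; y_m = 159.125 − y.

[1] `<circle>` circle, #ff0000→score S684 F1506: (297.100,119.743) → (290.712,139.404) → (273.987,151.556) → (253.313,151.556) → (236.588,139.404) → (230.200,119.743) → (236.588,100.082) → (253.313,87.930) → (273.987,87.930) → (290.712,100.082) → (297.100,119.743) (closed)

[2] `<polyline>` line segment, #008000→engrave S242 F3291: (32.691,77.247) → (55.715,126.263)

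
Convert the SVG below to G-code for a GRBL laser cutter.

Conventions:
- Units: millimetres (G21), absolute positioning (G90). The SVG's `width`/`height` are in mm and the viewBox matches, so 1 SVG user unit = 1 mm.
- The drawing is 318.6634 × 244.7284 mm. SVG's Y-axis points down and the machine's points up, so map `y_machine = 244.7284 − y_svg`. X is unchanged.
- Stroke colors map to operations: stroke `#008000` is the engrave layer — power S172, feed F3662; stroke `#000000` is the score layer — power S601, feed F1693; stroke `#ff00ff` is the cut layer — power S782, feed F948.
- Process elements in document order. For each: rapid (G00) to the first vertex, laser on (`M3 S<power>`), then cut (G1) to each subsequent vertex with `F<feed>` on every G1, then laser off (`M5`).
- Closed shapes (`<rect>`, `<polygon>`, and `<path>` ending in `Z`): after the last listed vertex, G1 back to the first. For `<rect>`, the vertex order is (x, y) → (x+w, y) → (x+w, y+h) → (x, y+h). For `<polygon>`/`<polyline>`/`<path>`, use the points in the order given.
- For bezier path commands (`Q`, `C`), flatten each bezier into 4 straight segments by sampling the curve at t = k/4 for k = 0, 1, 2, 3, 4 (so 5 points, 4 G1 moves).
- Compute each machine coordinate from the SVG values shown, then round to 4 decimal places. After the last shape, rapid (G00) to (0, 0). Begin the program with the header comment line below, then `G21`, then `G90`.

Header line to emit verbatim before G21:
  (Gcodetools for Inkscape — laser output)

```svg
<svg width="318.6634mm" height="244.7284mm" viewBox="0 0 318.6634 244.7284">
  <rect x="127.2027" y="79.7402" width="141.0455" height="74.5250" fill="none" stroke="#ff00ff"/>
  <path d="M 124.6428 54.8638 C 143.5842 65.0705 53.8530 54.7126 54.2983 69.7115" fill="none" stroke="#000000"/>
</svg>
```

(Gcodetools for Inkscape — laser output)
G21
G90
G00 X127.2027 Y164.9882
M3 S782
G1 X268.2482 Y164.9882 F948
G1 X268.2482 Y90.4632 F948
G1 X127.2027 Y90.4632 F948
G1 X127.2027 Y164.9882 F948
M5
G00 X124.6428 Y189.8646
M3 S601
G1 X121.5798 Y185.3479 F1693
G1 X96.4066 Y184.2378 F1693
G1 X67.7654 Y182.2292 F1693
G1 X54.2983 Y175.0169 F1693
M5
G00 X0.0000 Y0.0000

1 u = 1 mm; y_m = 244.7284 − y.

[1] `<rect>` rectangle, #ff00ff→cut S782 F948: (127.2027,164.9882) → (268.2482,164.9882) → (268.2482,90.4632) → (127.2027,90.4632) → (127.2027,164.9882) (closed)

[2] `<path>` cubic bezier, #000000→score S601 F1693: (124.6428,189.8646) → (121.5798,185.3479) → (96.4066,184.2378) → (67.7654,182.2292) → (54.2983,175.0169)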